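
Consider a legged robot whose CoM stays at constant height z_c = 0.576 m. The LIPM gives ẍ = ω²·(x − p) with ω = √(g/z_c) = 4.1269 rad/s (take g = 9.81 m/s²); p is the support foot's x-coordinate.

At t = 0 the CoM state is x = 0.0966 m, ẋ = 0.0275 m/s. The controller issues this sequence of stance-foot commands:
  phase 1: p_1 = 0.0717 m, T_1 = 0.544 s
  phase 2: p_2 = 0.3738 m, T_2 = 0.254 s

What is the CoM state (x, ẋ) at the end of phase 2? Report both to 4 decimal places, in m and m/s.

x = 0.3153, ẋ = 0.1929

phase 1: p=0.0717, T=0.544, ωT=2.245034, cosh=4.773328, sinh=4.667404; start (x,ẋ)=(0.096600, 0.027500) → end (x,ẋ)=(0.221658, 0.610888)
phase 2: p=0.3738, T=0.254, ωT=1.048233, cosh=1.601581, sinh=1.251024; start (x,ẋ)=(0.221658, 0.610888) → end (x,ẋ)=(0.315316, 0.192898)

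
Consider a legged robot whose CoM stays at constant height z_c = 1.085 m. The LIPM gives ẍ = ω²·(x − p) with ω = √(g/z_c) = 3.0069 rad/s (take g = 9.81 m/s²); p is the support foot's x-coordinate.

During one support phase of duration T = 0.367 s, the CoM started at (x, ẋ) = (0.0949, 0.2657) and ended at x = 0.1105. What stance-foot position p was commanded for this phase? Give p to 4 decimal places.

p = 0.2478

ωT = 3.0069·0.367 = 1.103532; cosh(ωT) = 1.673247, sinh(ωT) = 1.341550
x(T) = p + (x₀−p)·cosh(ωT) + (ẋ₀/ω)·sinh(ωT) ⇒ p·(1 − cosh) = x(T) − x₀·cosh − (ẋ₀/ω)·sinh
numerator   = 0.1105 − (0.0949)·1.673247 − (0.2657/3.0069)·1.341550 = -0.166835
denominator = 1 − 1.673247 = -0.673247
p = -0.166835 / -0.673247 = 0.2478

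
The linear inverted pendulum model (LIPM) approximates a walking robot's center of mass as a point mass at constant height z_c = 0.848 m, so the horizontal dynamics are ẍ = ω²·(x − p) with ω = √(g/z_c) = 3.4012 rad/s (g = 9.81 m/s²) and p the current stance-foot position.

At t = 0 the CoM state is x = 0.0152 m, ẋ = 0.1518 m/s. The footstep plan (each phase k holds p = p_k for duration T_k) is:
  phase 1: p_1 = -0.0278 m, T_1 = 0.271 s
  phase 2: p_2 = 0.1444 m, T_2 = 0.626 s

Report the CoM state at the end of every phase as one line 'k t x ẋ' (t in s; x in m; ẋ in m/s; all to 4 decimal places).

1 0.2710 0.0820 0.3757
2 0.8970 0.3362 0.7223

phase 1: p=-0.0278, T=0.271, ωT=0.921725, cosh=1.455728, sinh=1.057896; start (x,ẋ)=(0.015200, 0.151800) → end (x,ẋ)=(0.082012, 0.375698)
phase 2: p=0.1444, T=0.626, ωT=2.129151, cosh=4.263333, sinh=4.144395; start (x,ẋ)=(0.082012, 0.375698) → end (x,ẋ)=(0.336209, 0.722305)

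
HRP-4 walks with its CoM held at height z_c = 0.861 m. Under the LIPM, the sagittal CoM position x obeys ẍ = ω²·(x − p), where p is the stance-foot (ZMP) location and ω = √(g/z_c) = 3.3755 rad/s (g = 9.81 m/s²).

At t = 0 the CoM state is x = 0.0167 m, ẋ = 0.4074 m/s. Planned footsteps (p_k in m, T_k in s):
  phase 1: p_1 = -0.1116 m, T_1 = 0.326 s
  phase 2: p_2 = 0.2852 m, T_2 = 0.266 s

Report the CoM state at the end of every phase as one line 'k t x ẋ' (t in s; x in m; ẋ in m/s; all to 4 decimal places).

phase 1: p=-0.1116, T=0.326, ωT=1.100413, cosh=1.669070, sinh=1.336337; start (x,ẋ)=(0.016700, 0.407400) → end (x,ẋ)=(0.263829, 1.258715)
phase 2: p=0.2852, T=0.266, ωT=0.897883, cosh=1.430916, sinh=1.023485; start (x,ẋ)=(0.263829, 1.258715) → end (x,ẋ)=(0.636274, 1.727283)

1 0.3260 0.2638 1.2587
2 0.5920 0.6363 1.7273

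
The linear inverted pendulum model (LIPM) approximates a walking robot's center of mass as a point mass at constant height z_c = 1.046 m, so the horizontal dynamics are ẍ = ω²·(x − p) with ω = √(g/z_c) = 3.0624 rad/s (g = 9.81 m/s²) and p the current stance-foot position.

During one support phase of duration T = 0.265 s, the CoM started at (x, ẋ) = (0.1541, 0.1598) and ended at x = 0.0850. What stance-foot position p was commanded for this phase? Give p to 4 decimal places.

p = 0.4884

ωT = 3.0624·0.265 = 0.811536; cosh(ωT) = 1.347769, sinh(ωT) = 0.903594
x(T) = p + (x₀−p)·cosh(ωT) + (ẋ₀/ω)·sinh(ωT) ⇒ p·(1 − cosh) = x(T) − x₀·cosh − (ẋ₀/ω)·sinh
numerator   = 0.0850 − (0.1541)·1.347769 − (0.1598/3.0624)·0.903594 = -0.169842
denominator = 1 − 1.347769 = -0.347769
p = -0.169842 / -0.347769 = 0.4884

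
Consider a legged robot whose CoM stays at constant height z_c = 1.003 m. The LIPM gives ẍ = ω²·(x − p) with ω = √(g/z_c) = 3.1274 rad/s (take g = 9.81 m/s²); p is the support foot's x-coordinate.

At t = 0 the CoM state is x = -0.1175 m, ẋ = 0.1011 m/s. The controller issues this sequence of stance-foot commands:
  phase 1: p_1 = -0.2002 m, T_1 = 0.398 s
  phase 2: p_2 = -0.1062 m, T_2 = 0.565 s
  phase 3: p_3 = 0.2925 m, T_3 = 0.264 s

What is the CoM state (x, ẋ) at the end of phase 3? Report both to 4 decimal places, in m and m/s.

phase 1: p=-0.2002, T=0.398, ωT=1.244705, cosh=1.879968, sinh=1.591943; start (x,ẋ)=(-0.117500, 0.101100) → end (x,ẋ)=(0.006736, 0.601798)
phase 2: p=-0.1062, T=0.565, ωT=1.766981, cosh=3.012002, sinh=2.841154; start (x,ẋ)=(0.006736, 0.601798) → end (x,ẋ)=(0.780681, 2.816106)
phase 3: p=0.2925, T=0.264, ωT=0.825634, cosh=1.360642, sinh=0.922685; start (x,ẋ)=(0.780681, 2.816106) → end (x,ẋ)=(1.787583, 5.240411)

x = 1.7876, ẋ = 5.2404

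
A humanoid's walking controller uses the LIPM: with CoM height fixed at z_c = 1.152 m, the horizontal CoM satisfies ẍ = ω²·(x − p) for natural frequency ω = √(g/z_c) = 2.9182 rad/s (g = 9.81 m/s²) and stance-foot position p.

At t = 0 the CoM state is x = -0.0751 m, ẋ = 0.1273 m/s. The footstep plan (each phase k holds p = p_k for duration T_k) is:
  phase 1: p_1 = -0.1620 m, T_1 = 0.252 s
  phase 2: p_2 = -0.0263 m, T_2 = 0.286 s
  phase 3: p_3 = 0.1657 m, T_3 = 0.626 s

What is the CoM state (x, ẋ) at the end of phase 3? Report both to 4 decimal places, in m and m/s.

phase 1: p=-0.1620, T=0.252, ωT=0.735386, cosh=1.282804, sinh=0.803484; start (x,ẋ)=(-0.075100, 0.127300) → end (x,ẋ)=(-0.015474, 0.367058)
phase 2: p=-0.0263, T=0.286, ωT=0.834605, cosh=1.368975, sinh=0.934929; start (x,ẋ)=(-0.015474, 0.367058) → end (x,ẋ)=(0.106118, 0.532029)
phase 3: p=0.1657, T=0.626, ωT=1.826793, cosh=3.187428, sinh=3.026500; start (x,ẋ)=(0.106118, 0.532029) → end (x,ẋ)=(0.527560, 1.169579)

x = 0.5276, ẋ = 1.1696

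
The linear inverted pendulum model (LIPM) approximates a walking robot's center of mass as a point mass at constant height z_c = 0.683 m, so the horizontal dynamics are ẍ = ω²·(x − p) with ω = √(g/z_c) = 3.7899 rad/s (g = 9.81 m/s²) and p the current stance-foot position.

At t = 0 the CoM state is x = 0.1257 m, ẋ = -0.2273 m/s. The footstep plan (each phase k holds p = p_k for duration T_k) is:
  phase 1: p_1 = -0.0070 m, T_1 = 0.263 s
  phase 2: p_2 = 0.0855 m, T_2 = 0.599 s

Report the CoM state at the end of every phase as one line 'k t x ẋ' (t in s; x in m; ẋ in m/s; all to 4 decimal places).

phase 1: p=-0.0070, T=0.263, ωT=0.996744, cosh=1.539262, sinh=1.170183; start (x,ẋ)=(0.125700, -0.227300) → end (x,ẋ)=(0.127078, 0.238634)
phase 2: p=0.0855, T=0.599, ωT=2.270150, cosh=4.892075, sinh=4.788779; start (x,ẋ)=(0.127078, 0.238634) → end (x,ẋ)=(0.590432, 1.922015)

1 0.2630 0.1271 0.2386
2 0.8620 0.5904 1.9220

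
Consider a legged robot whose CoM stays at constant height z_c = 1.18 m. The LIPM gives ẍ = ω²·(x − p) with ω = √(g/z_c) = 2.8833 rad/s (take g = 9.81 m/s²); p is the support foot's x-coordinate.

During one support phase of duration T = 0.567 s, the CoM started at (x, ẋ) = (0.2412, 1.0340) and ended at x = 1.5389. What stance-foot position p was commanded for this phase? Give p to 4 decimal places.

p = -0.0074

ωT = 2.8833·0.567 = 1.634831; cosh(ωT) = 2.661789, sinh(ωT) = 2.466803
x(T) = p + (x₀−p)·cosh(ωT) + (ẋ₀/ω)·sinh(ωT) ⇒ p·(1 − cosh) = x(T) − x₀·cosh − (ẋ₀/ω)·sinh
numerator   = 1.5389 − (0.2412)·2.661789 − (1.0340/2.8833)·2.466803 = 0.012239
denominator = 1 − 2.661789 = -1.661789
p = 0.012239 / -1.661789 = -0.0074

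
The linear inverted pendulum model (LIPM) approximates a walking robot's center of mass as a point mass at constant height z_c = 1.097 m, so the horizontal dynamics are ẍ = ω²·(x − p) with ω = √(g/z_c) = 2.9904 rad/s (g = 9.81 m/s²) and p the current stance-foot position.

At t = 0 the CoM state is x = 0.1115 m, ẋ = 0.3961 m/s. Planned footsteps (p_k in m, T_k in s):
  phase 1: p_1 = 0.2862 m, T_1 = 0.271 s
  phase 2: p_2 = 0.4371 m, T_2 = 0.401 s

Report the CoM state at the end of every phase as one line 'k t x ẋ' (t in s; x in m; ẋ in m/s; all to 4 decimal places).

1 0.2710 0.1704 0.0622
2 0.6720 -0.0141 -1.0901

phase 1: p=0.2862, T=0.271, ωT=0.810398, cosh=1.346742, sinh=0.902061; start (x,ẋ)=(0.111500, 0.396100) → end (x,ẋ)=(0.170409, 0.062187)
phase 2: p=0.4371, T=0.401, ωT=1.199150, cosh=1.809374, sinh=1.507924; start (x,ẋ)=(0.170409, 0.062187) → end (x,ẋ)=(-0.014086, -1.090070)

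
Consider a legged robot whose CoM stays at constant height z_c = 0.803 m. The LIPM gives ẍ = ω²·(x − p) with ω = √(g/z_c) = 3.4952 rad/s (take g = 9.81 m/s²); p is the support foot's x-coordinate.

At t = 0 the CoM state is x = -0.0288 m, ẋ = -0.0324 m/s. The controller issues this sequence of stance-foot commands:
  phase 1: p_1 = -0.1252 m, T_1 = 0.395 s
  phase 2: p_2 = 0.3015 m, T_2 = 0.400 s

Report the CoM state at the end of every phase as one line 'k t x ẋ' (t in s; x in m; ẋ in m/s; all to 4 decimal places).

1 0.3950 0.0614 0.5592
2 0.7950 0.0899 -0.3942

phase 1: p=-0.1252, T=0.395, ωT=1.380604, cosh=2.114365, sinh=1.862938; start (x,ẋ)=(-0.028800, -0.032400) → end (x,ẋ)=(0.061356, 0.559188)
phase 2: p=0.3015, T=0.400, ωT=1.398080, cosh=2.147246, sinh=1.900175; start (x,ẋ)=(0.061356, 0.559188) → end (x,ẋ)=(0.089855, -0.394203)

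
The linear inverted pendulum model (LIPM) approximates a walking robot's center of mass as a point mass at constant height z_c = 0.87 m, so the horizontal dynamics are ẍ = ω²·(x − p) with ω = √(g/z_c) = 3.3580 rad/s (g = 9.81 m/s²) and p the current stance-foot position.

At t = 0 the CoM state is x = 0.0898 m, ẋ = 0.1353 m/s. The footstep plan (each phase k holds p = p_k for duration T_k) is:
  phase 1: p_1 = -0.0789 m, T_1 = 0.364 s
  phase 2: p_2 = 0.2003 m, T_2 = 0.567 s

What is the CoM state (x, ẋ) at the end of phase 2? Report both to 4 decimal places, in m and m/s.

phase 1: p=-0.0789, T=0.364, ωT=1.222312, cosh=1.844788, sinh=1.550240; start (x,ẋ)=(0.089800, 0.135300) → end (x,ẋ)=(0.294778, 1.127802)
phase 2: p=0.2003, T=0.567, ωT=1.903986, cosh=3.430786, sinh=3.281812; start (x,ẋ)=(0.294778, 1.127802) → end (x,ẋ)=(1.626647, 4.910424)

x = 1.6266, ẋ = 4.9104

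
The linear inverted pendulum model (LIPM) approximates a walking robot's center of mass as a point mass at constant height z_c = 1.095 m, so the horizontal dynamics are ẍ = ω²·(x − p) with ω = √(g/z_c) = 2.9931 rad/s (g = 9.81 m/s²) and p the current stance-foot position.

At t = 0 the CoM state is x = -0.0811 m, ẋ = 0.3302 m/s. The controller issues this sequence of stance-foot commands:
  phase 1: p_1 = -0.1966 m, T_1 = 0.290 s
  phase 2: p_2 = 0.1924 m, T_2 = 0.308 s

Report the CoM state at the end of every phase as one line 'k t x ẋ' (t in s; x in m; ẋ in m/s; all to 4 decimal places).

1 0.2900 0.0735 0.8018
2 0.5980 0.3027 0.7906

phase 1: p=-0.1966, T=0.290, ωT=0.867999, cosh=1.400965, sinh=0.981174; start (x,ẋ)=(-0.081100, 0.330200) → end (x,ẋ)=(0.073455, 0.801794)
phase 2: p=0.1924, T=0.308, ωT=0.921875, cosh=1.455886, sinh=1.058113; start (x,ẋ)=(0.073455, 0.801794) → end (x,ẋ)=(0.302678, 0.790617)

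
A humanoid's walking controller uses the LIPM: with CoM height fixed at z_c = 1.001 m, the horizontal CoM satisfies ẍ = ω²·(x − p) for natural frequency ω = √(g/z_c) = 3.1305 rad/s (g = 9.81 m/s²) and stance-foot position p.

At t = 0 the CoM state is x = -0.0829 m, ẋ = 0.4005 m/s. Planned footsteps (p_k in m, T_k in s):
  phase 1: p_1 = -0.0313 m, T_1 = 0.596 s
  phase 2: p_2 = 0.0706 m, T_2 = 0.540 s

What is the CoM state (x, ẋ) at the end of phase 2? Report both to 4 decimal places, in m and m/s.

phase 1: p=-0.0313, T=0.596, ωT=1.865778, cosh=3.307868, sinh=3.153092; start (x,ẋ)=(-0.082900, 0.400500) → end (x,ẋ)=(0.201404, 0.815470)
phase 2: p=0.0706, T=0.540, ωT=1.690470, cosh=2.803231, sinh=2.618798; start (x,ẋ)=(0.201404, 0.815470) → end (x,ẋ)=(1.119451, 3.358304)

x = 1.1195, ẋ = 3.3583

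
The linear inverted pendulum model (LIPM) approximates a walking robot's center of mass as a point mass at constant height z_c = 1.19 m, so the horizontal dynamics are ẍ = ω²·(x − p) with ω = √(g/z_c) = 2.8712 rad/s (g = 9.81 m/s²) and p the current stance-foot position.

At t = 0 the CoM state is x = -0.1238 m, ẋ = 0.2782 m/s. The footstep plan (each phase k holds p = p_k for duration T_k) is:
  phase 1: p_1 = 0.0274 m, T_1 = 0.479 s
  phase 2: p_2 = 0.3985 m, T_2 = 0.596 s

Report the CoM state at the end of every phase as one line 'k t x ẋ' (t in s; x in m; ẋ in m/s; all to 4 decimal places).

1 0.4790 -0.1114 -0.2184
2 1.0750 -1.2625 -4.5442

phase 1: p=0.0274, T=0.479, ωT=1.375305, cosh=2.104522, sinh=1.851760; start (x,ẋ)=(-0.123800, 0.278200) → end (x,ẋ)=(-0.111381, -0.218418)
phase 2: p=0.3985, T=0.596, ωT=1.711235, cosh=2.858219, sinh=2.677576; start (x,ẋ)=(-0.111381, -0.218418) → end (x,ẋ)=(-1.262539, -4.544176)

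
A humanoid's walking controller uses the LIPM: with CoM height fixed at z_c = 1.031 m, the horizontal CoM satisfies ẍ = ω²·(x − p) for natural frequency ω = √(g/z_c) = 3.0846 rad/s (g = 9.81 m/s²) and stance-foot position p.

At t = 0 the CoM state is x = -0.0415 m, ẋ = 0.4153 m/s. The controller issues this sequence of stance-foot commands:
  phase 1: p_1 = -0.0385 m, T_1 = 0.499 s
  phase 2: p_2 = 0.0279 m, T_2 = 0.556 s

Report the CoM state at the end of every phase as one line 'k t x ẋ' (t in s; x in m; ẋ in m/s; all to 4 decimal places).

1 0.4990 0.2535 0.9918
2 1.0550 1.5395 4.7159

phase 1: p=-0.0385, T=0.499, ωT=1.539215, cosh=2.437741, sinh=2.223191; start (x,ẋ)=(-0.041500, 0.415300) → end (x,ẋ)=(0.253510, 0.991821)
phase 2: p=0.0279, T=0.556, ωT=1.715038, cosh=2.868421, sinh=2.688464; start (x,ẋ)=(0.253510, 0.991821) → end (x,ẋ)=(1.539491, 4.715903)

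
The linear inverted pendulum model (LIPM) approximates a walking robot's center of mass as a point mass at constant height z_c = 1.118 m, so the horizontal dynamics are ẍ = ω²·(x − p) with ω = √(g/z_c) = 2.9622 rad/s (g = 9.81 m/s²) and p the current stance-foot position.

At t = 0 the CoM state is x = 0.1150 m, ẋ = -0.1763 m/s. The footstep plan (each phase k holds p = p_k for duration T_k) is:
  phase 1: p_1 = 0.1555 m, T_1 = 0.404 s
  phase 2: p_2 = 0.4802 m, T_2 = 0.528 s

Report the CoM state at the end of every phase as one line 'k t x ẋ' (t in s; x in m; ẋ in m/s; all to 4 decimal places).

phase 1: p=0.1555, T=0.404, ωT=1.196729, cosh=1.805727, sinh=1.503546; start (x,ẋ)=(0.115000, -0.176300) → end (x,ẋ)=(-0.007118, -0.498729)
phase 2: p=0.4802, T=0.528, ωT=1.564042, cosh=2.493691, sinh=2.284402; start (x,ẋ)=(-0.007118, -0.498729) → end (x,ẋ)=(-1.119632, -4.541286)

1 0.4040 -0.0071 -0.4987
2 0.9320 -1.1196 -4.5413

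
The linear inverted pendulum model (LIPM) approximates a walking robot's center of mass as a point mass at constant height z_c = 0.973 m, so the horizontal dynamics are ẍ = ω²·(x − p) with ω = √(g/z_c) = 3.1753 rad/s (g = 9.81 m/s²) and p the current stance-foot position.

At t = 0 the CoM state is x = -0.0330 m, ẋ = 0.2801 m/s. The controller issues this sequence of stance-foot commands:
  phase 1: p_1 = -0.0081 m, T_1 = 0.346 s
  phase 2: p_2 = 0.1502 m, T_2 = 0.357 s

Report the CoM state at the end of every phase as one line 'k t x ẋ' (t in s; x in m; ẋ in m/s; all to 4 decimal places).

phase 1: p=-0.0081, T=0.346, ωT=1.098654, cosh=1.666722, sinh=1.333403; start (x,ẋ)=(-0.033000, 0.280100) → end (x,ẋ)=(0.068021, 0.361423)
phase 2: p=0.1502, T=0.357, ωT=1.133582, cosh=1.714322, sinh=1.392444; start (x,ẋ)=(0.068021, 0.361423) → end (x,ẋ)=(0.167811, 0.256247)

1 0.3460 0.0680 0.3614
2 0.7030 0.1678 0.2562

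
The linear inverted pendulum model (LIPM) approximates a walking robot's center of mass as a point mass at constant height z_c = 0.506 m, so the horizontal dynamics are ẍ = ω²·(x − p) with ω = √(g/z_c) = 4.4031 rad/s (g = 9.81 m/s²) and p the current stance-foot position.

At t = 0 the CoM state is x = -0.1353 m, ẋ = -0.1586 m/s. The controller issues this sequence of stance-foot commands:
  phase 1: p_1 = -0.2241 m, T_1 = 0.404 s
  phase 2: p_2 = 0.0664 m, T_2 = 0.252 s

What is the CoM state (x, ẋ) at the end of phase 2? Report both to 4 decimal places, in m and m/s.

phase 1: p=-0.2241, T=0.404, ωT=1.778852, cosh=3.045944, sinh=2.877112; start (x,ẋ)=(-0.135300, -0.158600) → end (x,ẋ)=(-0.057254, 0.641850)
phase 2: p=0.0664, T=0.252, ωT=1.109581, cosh=1.681392, sinh=1.351695; start (x,ẋ)=(-0.057254, 0.641850) → end (x,ẋ)=(0.055529, 0.343257)

x = 0.0555, ẋ = 0.3433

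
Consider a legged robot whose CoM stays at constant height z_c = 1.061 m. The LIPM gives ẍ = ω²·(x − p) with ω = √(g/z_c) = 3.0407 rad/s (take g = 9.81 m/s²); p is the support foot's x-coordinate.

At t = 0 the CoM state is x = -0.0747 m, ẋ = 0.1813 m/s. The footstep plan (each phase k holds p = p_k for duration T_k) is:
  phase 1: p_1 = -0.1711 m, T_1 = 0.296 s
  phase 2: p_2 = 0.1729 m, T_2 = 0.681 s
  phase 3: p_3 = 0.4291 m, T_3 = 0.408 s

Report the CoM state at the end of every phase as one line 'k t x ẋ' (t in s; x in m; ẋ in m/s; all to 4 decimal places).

phase 1: p=-0.1711, T=0.296, ωT=0.900047, cosh=1.433135, sinh=1.026584; start (x,ẋ)=(-0.074700, 0.181300) → end (x,ẋ)=(0.028264, 0.560743)
phase 2: p=0.1729, T=0.681, ωT=2.070717, cosh=4.028300, sinh=3.902205; start (x,ẋ)=(0.028264, 0.560743) → end (x,ẋ)=(0.309877, 0.542670)
phase 3: p=0.4291, T=0.408, ωT=1.240606, cosh=1.873458, sinh=1.584249; start (x,ẋ)=(0.309877, 0.542670) → end (x,ẋ)=(0.488480, 0.442346)

1 0.2960 0.0283 0.5607
2 0.9770 0.3099 0.5427
3 1.3850 0.4885 0.4423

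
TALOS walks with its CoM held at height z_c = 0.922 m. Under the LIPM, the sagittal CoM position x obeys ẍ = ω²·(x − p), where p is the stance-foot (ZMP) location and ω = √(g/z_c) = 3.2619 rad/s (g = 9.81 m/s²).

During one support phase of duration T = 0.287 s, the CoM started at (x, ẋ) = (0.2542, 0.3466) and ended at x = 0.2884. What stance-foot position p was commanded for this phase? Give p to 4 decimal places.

ωT = 3.2619·0.287 = 0.936165; cosh(ωT) = 1.471156, sinh(ωT) = 1.079027
x(T) = p + (x₀−p)·cosh(ωT) + (ẋ₀/ω)·sinh(ωT) ⇒ p·(1 − cosh) = x(T) − x₀·cosh − (ẋ₀/ω)·sinh
numerator   = 0.2884 − (0.2542)·1.471156 − (0.3466/3.2619)·1.079027 = -0.200222
denominator = 1 − 1.471156 = -0.471156
p = -0.200222 / -0.471156 = 0.4250

p = 0.4250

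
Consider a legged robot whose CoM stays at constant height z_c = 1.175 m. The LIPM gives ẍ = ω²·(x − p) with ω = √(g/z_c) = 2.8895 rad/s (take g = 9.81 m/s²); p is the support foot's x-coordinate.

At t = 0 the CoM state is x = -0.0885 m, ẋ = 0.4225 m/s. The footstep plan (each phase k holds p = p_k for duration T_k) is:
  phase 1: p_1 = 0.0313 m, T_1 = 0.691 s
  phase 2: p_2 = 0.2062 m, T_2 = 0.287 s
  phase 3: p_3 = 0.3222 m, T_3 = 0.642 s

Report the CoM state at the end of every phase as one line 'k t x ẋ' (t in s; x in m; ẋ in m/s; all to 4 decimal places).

1 0.6910 0.1105 0.3333
2 0.9780 0.1827 0.1981
3 1.6200 0.0792 -0.6082

phase 1: p=0.0313, T=0.691, ωT=1.996644, cosh=3.750047, sinh=3.614257; start (x,ẋ)=(-0.088500, 0.422500) → end (x,ẋ)=(0.110518, 0.333276)
phase 2: p=0.2062, T=0.287, ωT=0.829286, cosh=1.364022, sinh=0.927661; start (x,ẋ)=(0.110518, 0.333276) → end (x,ẋ)=(0.182684, 0.198121)
phase 3: p=0.3222, T=0.642, ωT=1.855059, cosh=3.274260, sinh=3.117816; start (x,ẋ)=(0.182684, 0.198121) → end (x,ẋ)=(0.079165, -0.608189)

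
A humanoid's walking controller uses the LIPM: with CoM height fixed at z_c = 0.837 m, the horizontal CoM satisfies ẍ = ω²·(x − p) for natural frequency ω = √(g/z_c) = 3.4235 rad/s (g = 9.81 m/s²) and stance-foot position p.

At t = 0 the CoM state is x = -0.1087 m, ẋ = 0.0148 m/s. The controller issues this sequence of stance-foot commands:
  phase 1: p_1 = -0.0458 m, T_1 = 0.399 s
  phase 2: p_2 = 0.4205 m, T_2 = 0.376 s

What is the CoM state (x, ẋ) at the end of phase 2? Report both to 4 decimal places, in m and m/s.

phase 1: p=-0.0458, T=0.399, ωT=1.365977, cosh=2.087340, sinh=1.832209; start (x,ẋ)=(-0.108700, 0.014800) → end (x,ẋ)=(-0.169173, -0.363652)
phase 2: p=0.4205, T=0.376, ωT=1.287236, cosh=1.949396, sinh=1.673363; start (x,ẋ)=(-0.169173, -0.363652) → end (x,ẋ)=(-0.906754, -4.086996)

x = -0.9068, ẋ = -4.0870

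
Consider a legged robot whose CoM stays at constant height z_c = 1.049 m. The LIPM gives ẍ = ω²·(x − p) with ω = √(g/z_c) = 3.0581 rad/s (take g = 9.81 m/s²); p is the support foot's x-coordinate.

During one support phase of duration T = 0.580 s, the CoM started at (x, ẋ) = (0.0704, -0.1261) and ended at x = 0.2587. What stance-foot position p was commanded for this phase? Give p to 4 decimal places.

ωT = 3.0581·0.580 = 1.773698; cosh(ωT) = 3.031154, sinh(ωT) = 2.861450
x(T) = p + (x₀−p)·cosh(ωT) + (ẋ₀/ω)·sinh(ωT) ⇒ p·(1 − cosh) = x(T) − x₀·cosh − (ẋ₀/ω)·sinh
numerator   = 0.2587 − (0.0704)·3.031154 − (-0.1261/3.0581)·2.861450 = 0.163298
denominator = 1 − 3.031154 = -2.031154
p = 0.163298 / -2.031154 = -0.0804

p = -0.0804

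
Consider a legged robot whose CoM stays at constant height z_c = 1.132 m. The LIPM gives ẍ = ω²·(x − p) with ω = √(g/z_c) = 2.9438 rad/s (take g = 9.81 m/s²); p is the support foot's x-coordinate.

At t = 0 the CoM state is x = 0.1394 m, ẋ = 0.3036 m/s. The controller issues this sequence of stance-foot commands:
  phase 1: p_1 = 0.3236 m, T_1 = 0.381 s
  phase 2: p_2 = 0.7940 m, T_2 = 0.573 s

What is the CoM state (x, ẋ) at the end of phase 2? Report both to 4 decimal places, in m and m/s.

x = -1.2010, ẋ = -5.5654

phase 1: p=0.3236, T=0.381, ωT=1.121588, cosh=1.697743, sinh=1.371981; start (x,ẋ)=(0.139400, 0.303600) → end (x,ẋ)=(0.152371, -0.228519)
phase 2: p=0.7940, T=0.573, ωT=1.686797, cosh=2.793632, sinh=2.608520; start (x,ẋ)=(0.152371, -0.228519) → end (x,ẋ)=(-1.200968, -5.565444)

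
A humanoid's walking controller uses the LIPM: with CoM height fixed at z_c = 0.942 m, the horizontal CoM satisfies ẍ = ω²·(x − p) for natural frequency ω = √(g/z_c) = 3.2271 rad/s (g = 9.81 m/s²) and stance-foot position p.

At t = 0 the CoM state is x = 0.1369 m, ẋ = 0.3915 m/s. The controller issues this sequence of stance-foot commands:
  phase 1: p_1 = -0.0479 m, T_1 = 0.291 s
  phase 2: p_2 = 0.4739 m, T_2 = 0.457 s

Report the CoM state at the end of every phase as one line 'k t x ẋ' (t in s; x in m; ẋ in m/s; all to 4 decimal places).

phase 1: p=-0.0479, T=0.291, ωT=0.939086, cosh=1.474314, sinh=1.083329; start (x,ẋ)=(0.136900, 0.391500) → end (x,ẋ)=(0.355979, 1.223257)
phase 2: p=0.4739, T=0.457, ωT=1.474785, cosh=2.299461, sinh=2.070633; start (x,ẋ)=(0.355979, 1.223257) → end (x,ẋ)=(0.987634, 2.024865)

1 0.2910 0.3560 1.2233
2 0.7480 0.9876 2.0249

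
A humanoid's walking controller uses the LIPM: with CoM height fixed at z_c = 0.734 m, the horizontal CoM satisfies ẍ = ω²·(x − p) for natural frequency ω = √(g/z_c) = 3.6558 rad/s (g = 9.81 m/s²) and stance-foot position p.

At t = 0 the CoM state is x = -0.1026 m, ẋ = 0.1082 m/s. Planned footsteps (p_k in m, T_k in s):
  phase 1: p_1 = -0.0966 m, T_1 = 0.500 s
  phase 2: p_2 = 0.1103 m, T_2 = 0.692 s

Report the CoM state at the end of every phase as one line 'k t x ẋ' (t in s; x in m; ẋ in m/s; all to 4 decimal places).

phase 1: p=-0.0966, T=0.500, ωT=1.827900, cosh=3.190780, sinh=3.030029; start (x,ẋ)=(-0.102600, 0.108200) → end (x,ẋ)=(-0.026065, 0.278779)
phase 2: p=0.1103, T=0.692, ωT=2.529814, cosh=6.315420, sinh=6.235746; start (x,ẋ)=(-0.026065, 0.278779) → end (x,ẋ)=(-0.275388, -1.348067)

1 0.5000 -0.0261 0.2788
2 1.1920 -0.2754 -1.3481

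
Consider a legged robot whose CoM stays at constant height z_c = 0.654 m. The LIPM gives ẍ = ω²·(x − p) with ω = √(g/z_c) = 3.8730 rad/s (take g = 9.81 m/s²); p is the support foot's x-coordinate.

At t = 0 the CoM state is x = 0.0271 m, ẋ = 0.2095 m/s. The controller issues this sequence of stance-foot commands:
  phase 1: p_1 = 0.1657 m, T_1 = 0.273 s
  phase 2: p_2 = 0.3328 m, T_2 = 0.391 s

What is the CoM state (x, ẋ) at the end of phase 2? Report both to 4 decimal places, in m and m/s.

x = -0.6258, ẋ = -3.5133

phase 1: p=0.1657, T=0.273, ωT=1.057329, cosh=1.613027, sinh=1.265645; start (x,ẋ)=(0.027100, 0.209500) → end (x,ẋ)=(0.010596, -0.341466)
phase 2: p=0.3328, T=0.391, ωT=1.514343, cosh=2.383193, sinh=2.163240; start (x,ẋ)=(0.010596, -0.341466) → end (x,ẋ)=(-0.625797, -3.513277)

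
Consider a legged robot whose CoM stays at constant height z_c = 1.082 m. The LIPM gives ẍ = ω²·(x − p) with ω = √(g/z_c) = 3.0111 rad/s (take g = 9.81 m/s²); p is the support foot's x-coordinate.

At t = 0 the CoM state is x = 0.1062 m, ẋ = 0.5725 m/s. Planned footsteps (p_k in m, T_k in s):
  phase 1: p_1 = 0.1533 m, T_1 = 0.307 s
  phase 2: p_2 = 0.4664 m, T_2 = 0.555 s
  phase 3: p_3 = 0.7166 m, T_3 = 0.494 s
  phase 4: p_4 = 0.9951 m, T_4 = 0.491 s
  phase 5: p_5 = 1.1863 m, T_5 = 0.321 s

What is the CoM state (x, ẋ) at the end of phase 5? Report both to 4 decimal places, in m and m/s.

phase 1: p=0.1533, T=0.307, ωT=0.924408, cosh=1.458571, sinh=1.061804; start (x,ẋ)=(0.106200, 0.572500) → end (x,ẋ)=(0.286482, 0.684444)
phase 2: p=0.4664, T=0.555, ωT=1.671161, cosh=2.753182, sinh=2.565154; start (x,ẋ)=(0.286482, 0.684444) → end (x,ẋ)=(0.554130, 0.494724)
phase 3: p=0.7166, T=0.494, ωT=1.487483, cosh=2.325942, sinh=2.100001; start (x,ẋ)=(0.554130, 0.494724) → end (x,ẋ)=(0.683734, 0.123349)
phase 4: p=0.9951, T=0.491, ωT=1.478450, cosh=2.307067, sinh=2.079076; start (x,ẋ)=(0.683734, 0.123349) → end (x,ẋ)=(0.361928, -1.664670)
phase 5: p=1.1863, T=0.321, ωT=0.966563, cosh=1.504641, sinh=1.124253; start (x,ẋ)=(0.361928, -1.664670) → end (x,ẋ)=(-0.675621, -5.295427)

x = -0.6756, ẋ = -5.2954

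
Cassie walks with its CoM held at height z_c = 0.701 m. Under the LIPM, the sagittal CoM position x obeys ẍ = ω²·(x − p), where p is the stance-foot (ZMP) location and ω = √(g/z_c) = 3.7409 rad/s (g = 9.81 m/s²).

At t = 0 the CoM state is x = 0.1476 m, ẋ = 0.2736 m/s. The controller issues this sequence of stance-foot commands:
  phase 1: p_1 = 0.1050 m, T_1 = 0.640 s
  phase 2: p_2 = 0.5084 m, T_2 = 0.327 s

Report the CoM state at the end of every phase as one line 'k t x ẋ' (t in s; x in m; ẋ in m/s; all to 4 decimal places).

1 0.6400 0.7378 2.3777
2 0.9670 1.9184 5.7217

phase 1: p=0.1050, T=0.640, ωT=2.394176, cosh=5.525206, sinh=5.433958; start (x,ẋ)=(0.147600, 0.273600) → end (x,ẋ)=(0.737800, 2.377665)
phase 2: p=0.5084, T=0.327, ωT=1.223274, cosh=1.846281, sinh=1.552016; start (x,ẋ)=(0.737800, 2.377665) → end (x,ẋ)=(1.918376, 5.721717)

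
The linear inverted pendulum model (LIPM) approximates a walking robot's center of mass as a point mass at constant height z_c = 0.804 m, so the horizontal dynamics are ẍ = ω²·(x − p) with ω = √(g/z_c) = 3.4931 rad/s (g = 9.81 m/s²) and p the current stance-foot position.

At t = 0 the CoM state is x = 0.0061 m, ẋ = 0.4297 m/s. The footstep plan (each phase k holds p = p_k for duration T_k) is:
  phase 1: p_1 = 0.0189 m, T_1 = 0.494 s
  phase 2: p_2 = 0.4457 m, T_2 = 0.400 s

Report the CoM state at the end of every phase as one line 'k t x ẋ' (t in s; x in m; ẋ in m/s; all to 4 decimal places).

phase 1: p=0.0189, T=0.494, ωT=1.725591, cosh=2.896954, sinh=2.718887; start (x,ẋ)=(0.006100, 0.429700) → end (x,ẋ)=(0.316280, 1.123255)
phase 2: p=0.4457, T=0.400, ωT=1.397240, cosh=2.145651, sinh=1.898372; start (x,ẋ)=(0.316280, 1.123255) → end (x,ẋ)=(0.778458, 1.551903)

1 0.4940 0.3163 1.1233
2 0.8940 0.7785 1.5519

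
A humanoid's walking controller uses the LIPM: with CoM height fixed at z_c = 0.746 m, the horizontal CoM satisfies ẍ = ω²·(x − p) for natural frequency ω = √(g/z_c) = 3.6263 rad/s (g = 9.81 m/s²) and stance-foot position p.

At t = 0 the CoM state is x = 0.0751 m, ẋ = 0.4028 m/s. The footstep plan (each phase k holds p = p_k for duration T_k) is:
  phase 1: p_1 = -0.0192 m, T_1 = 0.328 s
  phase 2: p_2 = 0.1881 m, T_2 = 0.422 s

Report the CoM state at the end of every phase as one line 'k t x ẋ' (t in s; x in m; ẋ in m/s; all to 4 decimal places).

phase 1: p=-0.0192, T=0.328, ωT=1.189426, cosh=1.794796, sinh=1.490400; start (x,ẋ)=(0.075100, 0.402800) → end (x,ẋ)=(0.315599, 1.232601)
phase 2: p=0.1881, T=0.422, ωT=1.530299, cosh=2.418014, sinh=2.201542; start (x,ẋ)=(0.315599, 1.232601) → end (x,ẋ)=(1.244712, 3.998329)

1 0.3280 0.3156 1.2326
2 0.7500 1.2447 3.9983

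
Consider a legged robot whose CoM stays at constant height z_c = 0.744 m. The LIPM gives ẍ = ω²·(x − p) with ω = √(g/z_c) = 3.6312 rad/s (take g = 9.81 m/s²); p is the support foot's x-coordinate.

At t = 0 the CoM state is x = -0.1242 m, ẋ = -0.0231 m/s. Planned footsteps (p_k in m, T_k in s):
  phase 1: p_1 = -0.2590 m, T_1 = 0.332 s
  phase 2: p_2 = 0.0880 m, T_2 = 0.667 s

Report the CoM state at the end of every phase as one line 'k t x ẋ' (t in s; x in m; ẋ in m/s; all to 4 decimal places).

1 0.3320 -0.0235 0.7018
2 0.9990 0.5354 1.7228

phase 1: p=-0.2590, T=0.332, ωT=1.205558, cosh=1.819074, sinh=1.519549; start (x,ẋ)=(-0.124200, -0.023100) → end (x,ẋ)=(-0.023456, 0.701777)
phase 2: p=0.0880, T=0.667, ωT=2.422010, cosh=5.678617, sinh=5.589874; start (x,ẋ)=(-0.023456, 0.701777) → end (x,ẋ)=(0.535403, 1.722804)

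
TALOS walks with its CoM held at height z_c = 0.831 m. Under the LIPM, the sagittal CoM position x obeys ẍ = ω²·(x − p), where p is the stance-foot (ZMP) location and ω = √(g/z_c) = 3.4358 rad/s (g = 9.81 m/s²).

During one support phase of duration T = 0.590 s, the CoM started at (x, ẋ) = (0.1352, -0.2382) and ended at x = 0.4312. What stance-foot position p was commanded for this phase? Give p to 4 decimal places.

p = -0.0586

ωT = 3.4358·0.590 = 2.027122; cosh(ωT) = 3.861959, sinh(ωT) = 3.730245
x(T) = p + (x₀−p)·cosh(ωT) + (ẋ₀/ω)·sinh(ωT) ⇒ p·(1 − cosh) = x(T) − x₀·cosh − (ẋ₀/ω)·sinh
numerator   = 0.4312 − (0.1352)·3.861959 − (-0.2382/3.4358)·3.730245 = 0.167677
denominator = 1 − 3.861959 = -2.861959
p = 0.167677 / -2.861959 = -0.0586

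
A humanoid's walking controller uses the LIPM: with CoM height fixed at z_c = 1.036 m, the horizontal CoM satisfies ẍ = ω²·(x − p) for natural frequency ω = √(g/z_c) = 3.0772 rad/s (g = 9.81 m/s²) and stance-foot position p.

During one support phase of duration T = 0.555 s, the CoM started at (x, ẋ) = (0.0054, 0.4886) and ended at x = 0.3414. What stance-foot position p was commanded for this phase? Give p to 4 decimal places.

p = 0.0528

ωT = 3.0772·0.555 = 1.707846; cosh(ωT) = 2.849160, sinh(ωT) = 2.667905
x(T) = p + (x₀−p)·cosh(ωT) + (ẋ₀/ω)·sinh(ωT) ⇒ p·(1 − cosh) = x(T) − x₀·cosh − (ẋ₀/ω)·sinh
numerator   = 0.3414 − (0.0054)·2.849160 − (0.4886/3.0772)·2.667905 = -0.097597
denominator = 1 − 2.849160 = -1.849160
p = -0.097597 / -1.849160 = 0.0528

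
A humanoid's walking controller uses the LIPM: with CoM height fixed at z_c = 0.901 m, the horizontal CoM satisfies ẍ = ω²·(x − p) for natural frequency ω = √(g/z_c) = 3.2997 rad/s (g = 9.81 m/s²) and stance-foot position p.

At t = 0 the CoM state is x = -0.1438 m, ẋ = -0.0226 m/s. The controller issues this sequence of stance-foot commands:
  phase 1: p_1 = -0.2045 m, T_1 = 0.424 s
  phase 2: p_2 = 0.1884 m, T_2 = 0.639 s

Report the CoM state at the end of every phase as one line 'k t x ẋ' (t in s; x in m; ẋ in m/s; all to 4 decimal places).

1 0.4240 -0.0871 0.3324
2 1.0630 -0.5540 -2.2988

phase 1: p=-0.2045, T=0.424, ωT=1.399073, cosh=2.149134, sinh=1.902308; start (x,ẋ)=(-0.143800, -0.022600) → end (x,ẋ)=(-0.087077, 0.332446)
phase 2: p=0.1884, T=0.639, ωT=2.108508, cosh=4.178683, sinh=4.057264; start (x,ẋ)=(-0.087077, 0.332446) → end (x,ẋ)=(-0.553959, -2.298827)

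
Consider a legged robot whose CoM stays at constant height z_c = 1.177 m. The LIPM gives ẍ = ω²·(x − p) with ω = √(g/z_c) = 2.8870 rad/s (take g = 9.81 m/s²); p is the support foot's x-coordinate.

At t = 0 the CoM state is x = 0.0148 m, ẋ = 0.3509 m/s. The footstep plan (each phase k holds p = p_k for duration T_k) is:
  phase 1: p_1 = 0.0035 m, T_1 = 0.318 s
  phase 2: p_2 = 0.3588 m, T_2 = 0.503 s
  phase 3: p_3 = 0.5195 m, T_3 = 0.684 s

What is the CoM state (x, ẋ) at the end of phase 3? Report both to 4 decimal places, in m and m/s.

phase 1: p=0.0035, T=0.318, ωT=0.918066, cosh=1.451866, sinh=1.052576; start (x,ẋ)=(0.014800, 0.350900) → end (x,ẋ)=(0.147841, 0.543798)
phase 2: p=0.3588, T=0.503, ωT=1.452161, cosh=2.253200, sinh=2.019137; start (x,ẋ)=(0.147841, 0.543798) → end (x,ẋ)=(0.263794, -0.004444)
phase 3: p=0.5195, T=0.684, ωT=1.974708, cosh=3.671659, sinh=3.532857; start (x,ẋ)=(0.263794, -0.004444) → end (x,ẋ)=(-0.424803, -2.624353)

x = -0.4248, ẋ = -2.6244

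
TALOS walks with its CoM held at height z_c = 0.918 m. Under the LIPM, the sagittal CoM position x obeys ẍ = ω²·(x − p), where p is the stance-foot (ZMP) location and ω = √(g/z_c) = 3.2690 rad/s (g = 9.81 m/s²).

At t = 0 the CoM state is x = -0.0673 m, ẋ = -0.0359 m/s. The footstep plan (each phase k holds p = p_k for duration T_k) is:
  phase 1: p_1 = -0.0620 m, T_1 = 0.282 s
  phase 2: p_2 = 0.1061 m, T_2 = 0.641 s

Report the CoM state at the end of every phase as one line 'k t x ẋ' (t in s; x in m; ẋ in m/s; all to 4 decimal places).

1 0.2820 -0.0813 -0.0706
2 0.9230 -0.7537 -2.7440

phase 1: p=-0.0620, T=0.282, ωT=0.921858, cosh=1.455868, sinh=1.058089; start (x,ẋ)=(-0.067300, -0.035900) → end (x,ẋ)=(-0.081336, -0.070598)
phase 2: p=0.1061, T=0.641, ωT=2.095429, cosh=4.125972, sinh=4.002955; start (x,ẋ)=(-0.081336, -0.070598) → end (x,ẋ)=(-0.753704, -2.744008)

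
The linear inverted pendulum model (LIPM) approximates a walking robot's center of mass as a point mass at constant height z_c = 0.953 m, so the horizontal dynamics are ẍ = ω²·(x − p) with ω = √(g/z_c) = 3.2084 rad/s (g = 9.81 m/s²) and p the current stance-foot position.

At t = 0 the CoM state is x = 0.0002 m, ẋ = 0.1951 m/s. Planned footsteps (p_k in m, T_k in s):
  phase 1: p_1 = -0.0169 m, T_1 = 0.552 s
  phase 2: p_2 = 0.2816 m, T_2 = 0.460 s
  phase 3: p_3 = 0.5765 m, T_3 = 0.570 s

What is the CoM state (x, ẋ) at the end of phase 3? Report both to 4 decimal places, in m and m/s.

phase 1: p=-0.0169, T=0.552, ωT=1.771037, cosh=3.023550, sinh=2.853393; start (x,ẋ)=(0.000200, 0.195100) → end (x,ẋ)=(0.208315, 0.746442)
phase 2: p=0.2816, T=0.460, ωT=1.475864, cosh=2.301698, sinh=2.073116; start (x,ẋ)=(0.208315, 0.746442) → end (x,ẋ)=(0.595236, 1.230638)
phase 3: p=0.5765, T=0.570, ωT=1.828788, cosh=3.193472, sinh=3.032864; start (x,ẋ)=(0.595236, 1.230638) → end (x,ẋ)=(1.799640, 4.112319)

x = 1.7996, ẋ = 4.1123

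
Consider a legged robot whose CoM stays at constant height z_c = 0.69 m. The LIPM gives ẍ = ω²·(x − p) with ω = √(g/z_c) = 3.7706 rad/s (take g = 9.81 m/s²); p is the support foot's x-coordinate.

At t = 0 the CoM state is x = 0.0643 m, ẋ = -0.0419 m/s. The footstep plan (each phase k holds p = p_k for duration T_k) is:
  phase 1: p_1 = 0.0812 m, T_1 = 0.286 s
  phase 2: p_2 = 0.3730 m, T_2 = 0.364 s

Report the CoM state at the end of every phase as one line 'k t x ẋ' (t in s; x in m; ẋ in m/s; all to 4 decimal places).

1 0.2860 0.0390 -0.1516
2 0.6500 -0.4023 -2.6425

phase 1: p=0.0812, T=0.286, ωT=1.078392, cosh=1.640045, sinh=1.299902; start (x,ẋ)=(0.064300, -0.041900) → end (x,ẋ)=(0.039038, -0.151552)
phase 2: p=0.3730, T=0.364, ωT=1.372498, cosh=2.099334, sinh=1.845861; start (x,ẋ)=(0.039038, -0.151552) → end (x,ẋ)=(-0.402288, -2.642532)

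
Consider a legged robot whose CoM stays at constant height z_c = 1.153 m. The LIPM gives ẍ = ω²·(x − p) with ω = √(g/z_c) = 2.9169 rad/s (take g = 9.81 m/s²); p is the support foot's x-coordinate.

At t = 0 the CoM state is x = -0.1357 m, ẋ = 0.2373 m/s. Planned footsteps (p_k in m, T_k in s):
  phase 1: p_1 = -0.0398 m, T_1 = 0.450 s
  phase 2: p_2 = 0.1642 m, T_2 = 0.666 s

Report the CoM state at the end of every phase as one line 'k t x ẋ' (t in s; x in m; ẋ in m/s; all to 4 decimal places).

1 0.4500 -0.0907 -0.0093
2 1.1160 -0.7541 -2.5733

phase 1: p=-0.0398, T=0.450, ωT=1.312605, cosh=1.992479, sinh=1.723361; start (x,ẋ)=(-0.135700, 0.237300) → end (x,ẋ)=(-0.090677, -0.009262)
phase 2: p=0.1642, T=0.666, ωT=1.942655, cosh=3.560288, sinh=3.416965; start (x,ẋ)=(-0.090677, -0.009262) → end (x,ẋ)=(-0.754086, -2.573323)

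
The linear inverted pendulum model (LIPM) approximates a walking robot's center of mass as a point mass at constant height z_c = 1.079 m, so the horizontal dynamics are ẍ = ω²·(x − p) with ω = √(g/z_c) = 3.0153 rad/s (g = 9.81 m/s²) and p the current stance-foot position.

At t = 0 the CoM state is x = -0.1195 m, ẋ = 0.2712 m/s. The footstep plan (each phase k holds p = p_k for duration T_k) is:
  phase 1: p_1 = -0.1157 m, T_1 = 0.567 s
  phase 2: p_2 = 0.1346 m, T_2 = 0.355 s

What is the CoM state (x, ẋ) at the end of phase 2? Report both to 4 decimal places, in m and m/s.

phase 1: p=-0.1157, T=0.567, ωT=1.709675, cosh=2.854045, sinh=2.673120; start (x,ẋ)=(-0.119500, 0.271200) → end (x,ẋ)=(0.113879, 0.743388)
phase 2: p=0.1346, T=0.355, ωT=1.070431, cosh=1.629749, sinh=1.286889; start (x,ẋ)=(0.113879, 0.743388) → end (x,ẋ)=(0.418097, 1.131129)

x = 0.4181, ẋ = 1.1311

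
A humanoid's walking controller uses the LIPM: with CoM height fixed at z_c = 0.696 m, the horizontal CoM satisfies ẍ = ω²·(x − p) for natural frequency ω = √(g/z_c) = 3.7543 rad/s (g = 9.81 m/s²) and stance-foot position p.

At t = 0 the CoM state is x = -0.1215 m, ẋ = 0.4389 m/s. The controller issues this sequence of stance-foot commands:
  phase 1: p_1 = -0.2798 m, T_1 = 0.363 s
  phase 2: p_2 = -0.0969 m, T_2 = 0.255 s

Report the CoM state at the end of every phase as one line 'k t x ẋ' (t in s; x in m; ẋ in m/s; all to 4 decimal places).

1 0.3630 0.2631 1.9986
2 0.6180 1.0322 4.4875

phase 1: p=-0.2798, T=0.363, ωT=1.362811, cosh=2.081550, sinh=1.825610; start (x,ẋ)=(-0.121500, 0.438900) → end (x,ẋ)=(0.263134, 1.998563)
phase 2: p=-0.0969, T=0.255, ωT=0.957347, cosh=1.494343, sinh=1.110433; start (x,ẋ)=(0.263134, 1.998563) → end (x,ẋ)=(1.032242, 4.487484)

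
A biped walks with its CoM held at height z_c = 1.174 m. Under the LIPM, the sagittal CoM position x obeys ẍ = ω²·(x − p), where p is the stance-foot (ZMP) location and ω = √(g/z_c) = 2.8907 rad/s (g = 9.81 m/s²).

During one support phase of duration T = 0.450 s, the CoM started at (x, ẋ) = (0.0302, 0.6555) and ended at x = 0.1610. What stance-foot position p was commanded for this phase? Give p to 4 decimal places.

p = 0.2921

ωT = 2.8907·0.450 = 1.300815; cosh(ωT) = 1.972299, sinh(ωT) = 1.699989
x(T) = p + (x₀−p)·cosh(ωT) + (ẋ₀/ω)·sinh(ωT) ⇒ p·(1 − cosh) = x(T) − x₀·cosh − (ẋ₀/ω)·sinh
numerator   = 0.1610 − (0.0302)·1.972299 − (0.6555/2.8907)·1.699989 = -0.284056
denominator = 1 − 1.972299 = -0.972299
p = -0.284056 / -0.972299 = 0.2921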